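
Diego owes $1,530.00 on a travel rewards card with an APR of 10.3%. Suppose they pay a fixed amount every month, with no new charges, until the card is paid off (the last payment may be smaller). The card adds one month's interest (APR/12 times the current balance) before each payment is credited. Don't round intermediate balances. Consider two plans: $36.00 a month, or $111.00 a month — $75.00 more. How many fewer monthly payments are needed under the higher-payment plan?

39 fewer payments

Monthly rate r = 10.3%/12 = 0.858333% = 0.00858333.
At $36.00/mo: n = ⌈−ln(1 − rB₀/P)/ln(1+r)⌉ = 54 payments (last $3.50); total interest = total paid − $1,530.00 = $381.50.
At $111.00/mo: 15 payments (last $81.42); total interest $105.42.
Payments saved = 54 − 15 = 39.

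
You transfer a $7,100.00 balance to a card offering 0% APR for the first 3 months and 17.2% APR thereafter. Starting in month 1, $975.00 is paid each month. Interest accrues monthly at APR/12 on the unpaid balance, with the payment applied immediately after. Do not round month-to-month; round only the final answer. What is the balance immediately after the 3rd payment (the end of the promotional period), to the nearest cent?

Promo months 1–3 at r₀ = 0%/12 = 0; months 4+ at r₁ = 17.2%/12 = 0.0143333.
After month 3 (no interest yet): B = $7,100.00 − 3·$975.00 = $4,175.00.

$4,175.00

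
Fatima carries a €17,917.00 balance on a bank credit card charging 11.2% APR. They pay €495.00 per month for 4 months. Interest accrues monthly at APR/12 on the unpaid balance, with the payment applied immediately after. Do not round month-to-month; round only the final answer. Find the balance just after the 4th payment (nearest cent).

Monthly rate r = 11.2%/12 = 0.933333% = 0.00933333.
Each month: B ← B·(1+r) − €495.00.
Month 1: interest €167.23; balance after payment €17,589.23.
Month 2: interest €164.17; balance after payment €17,258.39.
Month 3: interest €161.08; balance after payment €16,924.47.
Month 4: interest €157.96; balance after payment €16,587.43.

€16,587.43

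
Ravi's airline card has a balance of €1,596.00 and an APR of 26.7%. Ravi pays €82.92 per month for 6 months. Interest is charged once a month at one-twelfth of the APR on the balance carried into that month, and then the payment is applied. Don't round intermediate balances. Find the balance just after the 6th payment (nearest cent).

€1,295.25

Monthly rate r = 26.7%/12 = 2.225% = 0.02225.
Each month: B ← B·(1+r) − €82.92.
Month 1: interest €35.51; balance after payment €1,548.59.
Month 2: interest €34.46; balance after payment €1,500.13.
Month 3: interest €33.38; balance after payment €1,450.58.
Month 4: interest €32.28; balance after payment €1,399.94.
Month 5: interest €31.15; balance after payment €1,348.17.
Month 6: interest €30.00; balance after payment €1,295.25.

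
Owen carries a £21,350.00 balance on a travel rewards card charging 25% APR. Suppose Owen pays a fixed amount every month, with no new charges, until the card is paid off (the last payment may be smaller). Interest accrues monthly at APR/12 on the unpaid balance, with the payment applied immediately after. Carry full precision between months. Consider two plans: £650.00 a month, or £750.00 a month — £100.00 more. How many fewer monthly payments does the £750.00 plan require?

12 fewer payments

Monthly rate r = 25%/12 = 2.08333% = 0.0208333.
At £650.00/mo: n = ⌈−ln(1 − rB₀/P)/ln(1+r)⌉ = 56 payments (last £595.87); total interest = total paid − £21,350.00 = £14,995.87.
At £750.00/mo: 44 payments (last £454.67); total interest £11,354.67.
Payments saved = 56 − 44 = 12.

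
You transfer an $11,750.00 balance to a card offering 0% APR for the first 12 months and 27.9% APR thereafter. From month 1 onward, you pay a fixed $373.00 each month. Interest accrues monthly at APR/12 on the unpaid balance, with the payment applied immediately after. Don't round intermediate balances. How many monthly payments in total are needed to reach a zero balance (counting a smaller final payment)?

Promo months 1–12 at r₀ = 0%/12 = 0; months 13+ at r₁ = 27.9%/12 = 0.02325.
After month 12 (no interest yet): B = $11,750.00 − 12·$373.00 = $7,274.00.
Then at r₁ with $373.00/mo: n₂ = −ln(1 − r₁·B/P)/ln(1+r₁) ≈ 26.28 → 27 more payments.

39 payments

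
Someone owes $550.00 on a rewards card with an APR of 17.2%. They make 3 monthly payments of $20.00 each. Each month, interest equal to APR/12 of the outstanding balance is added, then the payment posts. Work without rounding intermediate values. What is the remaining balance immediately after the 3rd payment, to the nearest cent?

Monthly rate r = 17.2%/12 = 1.43333% = 0.0143333.
Each month: B ← B·(1+r) − $20.00.
Month 1: interest $7.88; balance after payment $537.88.
Month 2: interest $7.71; balance after payment $525.59.
Month 3: interest $7.53; balance after payment $513.13.

$513.13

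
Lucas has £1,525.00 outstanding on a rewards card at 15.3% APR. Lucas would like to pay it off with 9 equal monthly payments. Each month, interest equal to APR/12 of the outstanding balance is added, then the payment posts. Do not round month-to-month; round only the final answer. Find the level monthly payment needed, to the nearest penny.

Monthly rate r = 15.3%/12 = 1.275% = 0.01275.
Level-payment amortization: P = B₀·r / (1 − (1+r)^(−n)) = 1525.00·0.01275 / (1 − 1.01275^(−9)).
Denominator 1 − (1+r)^(−9) = 0.107764018.
P = 19.4438 / 0.107764018 ≈ 180.43.

£180.43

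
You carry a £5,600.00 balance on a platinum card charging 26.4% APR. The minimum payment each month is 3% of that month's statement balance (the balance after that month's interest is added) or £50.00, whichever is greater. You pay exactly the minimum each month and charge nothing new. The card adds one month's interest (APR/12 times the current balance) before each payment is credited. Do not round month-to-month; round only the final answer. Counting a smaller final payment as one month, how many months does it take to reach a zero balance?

Monthly rate r = 26.4%/12 = 2.2% = 0.022.
While 3% of the post-interest balance exceeds £50.00, each month B ← (B·(1+r))·(1 − 0.03), i.e. B shrinks by the factor (1+r)·0.97 = 0.99134.
This holds for months 1–142. Entering month 143 the balance is £1,628.55; 3% of the post-interest balance is now below £50.00, so the flat £50.00 minimum applies from here.
From month 143 a fixed £50.00 at rate r clears £1,628.55 in 58 more payments. Total: 142 + 58 = 200 months.

200 months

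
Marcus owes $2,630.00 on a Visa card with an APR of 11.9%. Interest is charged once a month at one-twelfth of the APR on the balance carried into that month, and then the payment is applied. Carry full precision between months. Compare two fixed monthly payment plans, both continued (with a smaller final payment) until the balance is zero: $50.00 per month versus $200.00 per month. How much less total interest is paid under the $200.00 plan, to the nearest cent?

$904.05

Monthly rate r = 11.9%/12 = 0.991667% = 0.00991667.
At $50.00/mo: n = ⌈−ln(1 − rB₀/P)/ln(1+r)⌉ = 75 payments (last $36.15); total interest = total paid − $2,630.00 = $1,106.15.
At $200.00/mo: 15 payments (last $32.10); total interest $202.10.
Interest saved = $1,106.15 − $202.10 = $904.05.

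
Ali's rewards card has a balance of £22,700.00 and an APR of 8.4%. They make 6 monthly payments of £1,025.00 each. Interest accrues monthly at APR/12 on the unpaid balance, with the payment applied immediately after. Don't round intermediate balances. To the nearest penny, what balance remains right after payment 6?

£17,411.61

Monthly rate r = 8.4%/12 = 0.7% = 0.007.
Each month: B ← B·(1+r) − £1,025.00.
Month 1: interest £158.90; balance after payment £21,833.90.
Month 2: interest £152.84; balance after payment £20,961.74.
Month 3: interest £146.73; balance after payment £20,083.47.
Month 4: interest £140.58; balance after payment £19,199.05.
Month 5: interest £134.39; balance after payment £18,308.45.
Month 6: interest £128.16; balance after payment £17,411.61.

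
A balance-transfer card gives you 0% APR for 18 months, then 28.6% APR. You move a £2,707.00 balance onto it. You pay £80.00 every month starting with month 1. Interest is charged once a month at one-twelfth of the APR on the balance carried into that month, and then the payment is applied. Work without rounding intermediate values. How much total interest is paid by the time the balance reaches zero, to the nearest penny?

Promo months 1–18 at r₀ = 0%/12 = 0; months 19+ at r₁ = 28.6%/12 = 0.0238333.
After month 18 (no interest yet): B = £2,707.00 − 18·£80.00 = £1,267.00.
Then at r₁ with £80.00/mo: n₂ = −ln(1 − r₁·B/P)/ln(1+r₁) ≈ 20.12 → 21 more payments.
Total paid = 38·£80.00 + £9.86 = £3,049.86; interest = £3,049.86 − £2,707.00 = £342.86.

£342.86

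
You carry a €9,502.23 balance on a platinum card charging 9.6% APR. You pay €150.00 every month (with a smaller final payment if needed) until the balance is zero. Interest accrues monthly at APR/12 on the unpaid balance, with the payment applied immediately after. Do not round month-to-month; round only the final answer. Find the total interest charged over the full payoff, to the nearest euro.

Monthly rate r = 9.6%/12 = 0.8% = 0.008.
Payoff takes n = ⌈−ln(1 − rB₀/P)/ln(1+r)⌉ = ⌈88.704⌉ = 89 payments; the last is €105.78.
Total paid = 88·€150.00 + €105.78 = €13,305.78.
Total interest = total paid − principal = €13,305.78 − €9,502.23 = €3,803.55.

€3,804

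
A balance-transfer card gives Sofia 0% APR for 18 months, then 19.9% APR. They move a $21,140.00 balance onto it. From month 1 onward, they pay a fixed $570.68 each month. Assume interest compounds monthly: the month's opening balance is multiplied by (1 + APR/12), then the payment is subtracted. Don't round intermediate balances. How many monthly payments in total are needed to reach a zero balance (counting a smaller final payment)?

42 payments

Promo months 1–18 at r₀ = 0%/12 = 0; months 19+ at r₁ = 19.9%/12 = 0.0165833.
After month 18 (no interest yet): B = $21,140.00 − 18·$570.68 = $10,867.76.
Then at r₁ with $570.68/mo: n₂ = −ln(1 − r₁·B/P)/ln(1+r₁) ≈ 23.07 → 24 more payments.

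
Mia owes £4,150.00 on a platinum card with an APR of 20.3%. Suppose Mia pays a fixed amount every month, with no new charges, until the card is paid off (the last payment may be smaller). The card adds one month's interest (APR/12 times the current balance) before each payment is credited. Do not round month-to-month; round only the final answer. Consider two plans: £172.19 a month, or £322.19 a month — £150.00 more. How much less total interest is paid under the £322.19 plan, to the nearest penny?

£655.54

Monthly rate r = 20.3%/12 = 1.69167% = 0.0169167.
At £172.19/mo: n = ⌈−ln(1 − rB₀/P)/ln(1+r)⌉ = 32 payments (last £38.58); total interest = total paid − £4,150.00 = £1,226.47.
At £322.19/mo: 15 payments (last £210.27); total interest £570.93.
Interest saved = £1,226.47 − £570.93 = £655.54.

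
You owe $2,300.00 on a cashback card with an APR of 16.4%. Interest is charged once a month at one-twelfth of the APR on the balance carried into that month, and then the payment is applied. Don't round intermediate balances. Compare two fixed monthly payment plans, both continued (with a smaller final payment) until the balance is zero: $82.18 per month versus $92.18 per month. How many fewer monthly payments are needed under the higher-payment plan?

Monthly rate r = 16.4%/12 = 1.36667% = 0.0136667.
At $82.18/mo: n = ⌈−ln(1 − rB₀/P)/ln(1+r)⌉ = 36 payments (last $42.35); total interest = total paid − $2,300.00 = $618.65.
At $92.18/mo: 31 payments (last $66.73); total interest $532.13.
Payments saved = 36 − 31 = 5.

5 fewer payments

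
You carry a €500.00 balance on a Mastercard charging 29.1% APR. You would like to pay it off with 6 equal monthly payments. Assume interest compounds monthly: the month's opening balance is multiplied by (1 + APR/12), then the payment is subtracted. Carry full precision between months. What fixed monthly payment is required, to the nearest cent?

€90.55

Monthly rate r = 29.1%/12 = 2.425% = 0.02425.
Level-payment amortization: P = B₀·r / (1 − (1+r)^(−n)) = 500.00·0.02425 / (1 − 1.02425^(−6)).
Denominator 1 − (1+r)^(−6) = 0.133907726.
P = 12.125 / 0.133907726 ≈ 90.55.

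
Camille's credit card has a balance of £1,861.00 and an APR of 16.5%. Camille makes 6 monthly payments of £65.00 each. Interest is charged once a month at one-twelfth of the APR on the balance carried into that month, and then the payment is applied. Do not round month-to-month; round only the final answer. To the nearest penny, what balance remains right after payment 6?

Monthly rate r = 16.5%/12 = 1.375% = 0.01375.
Each month: B ← B·(1+r) − £65.00.
Month 1: interest £25.59; balance after payment £1,821.59.
Month 2: interest £25.05; balance after payment £1,781.64.
Month 3: interest £24.50; balance after payment £1,741.13.
Month 4: interest £23.94; balance after payment £1,700.07.
Month 5: interest £23.38; balance after payment £1,658.45.
Month 6: interest £22.80; balance after payment £1,616.25.

£1,616.25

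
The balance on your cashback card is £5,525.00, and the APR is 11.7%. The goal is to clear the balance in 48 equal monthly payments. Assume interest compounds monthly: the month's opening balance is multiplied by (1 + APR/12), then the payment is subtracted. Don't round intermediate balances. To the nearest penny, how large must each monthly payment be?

£144.68

Monthly rate r = 11.7%/12 = 0.975% = 0.00975.
Level-payment amortization: P = B₀·r / (1 − (1+r)^(−n)) = 5525.00·0.00975 / (1 − 1.00975^(−48)).
Denominator 1 − (1+r)^(−48) = 0.372325289.
P = 53.8687 / 0.372325289 ≈ 144.68.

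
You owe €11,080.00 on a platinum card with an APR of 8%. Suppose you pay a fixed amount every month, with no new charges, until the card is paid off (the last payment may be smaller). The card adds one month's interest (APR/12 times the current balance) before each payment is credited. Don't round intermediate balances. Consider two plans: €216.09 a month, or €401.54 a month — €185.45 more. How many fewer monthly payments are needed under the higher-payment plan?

Monthly rate r = 8%/12 = 0.666667% = 0.00666667.
At €216.09/mo: n = ⌈−ln(1 − rB₀/P)/ln(1+r)⌉ = 63 payments (last €206.05); total interest = total paid − €11,080.00 = €2,523.63.
At €401.54/mo: 31 payments (last €239.25); total interest €1,205.45.
Payments saved = 63 − 31 = 32.

32 fewer payments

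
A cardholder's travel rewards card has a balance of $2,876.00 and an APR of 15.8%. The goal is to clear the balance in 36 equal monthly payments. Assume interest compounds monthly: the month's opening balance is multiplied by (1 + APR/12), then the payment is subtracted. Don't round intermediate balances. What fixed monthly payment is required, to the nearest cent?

Monthly rate r = 15.8%/12 = 1.31667% = 0.0131667.
Level-payment amortization: P = B₀·r / (1 − (1+r)^(−n)) = 2876.00·0.0131667 / (1 − 1.01317^(−36)).
Denominator 1 − (1+r)^(−36) = 0.375564117.
P = 37.8673 / 0.375564117 ≈ 100.83.

$100.83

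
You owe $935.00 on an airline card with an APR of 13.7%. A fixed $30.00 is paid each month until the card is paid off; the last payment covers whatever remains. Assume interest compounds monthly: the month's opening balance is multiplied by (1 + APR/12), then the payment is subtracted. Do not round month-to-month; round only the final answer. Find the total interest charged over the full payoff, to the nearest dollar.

Monthly rate r = 13.7%/12 = 1.14167% = 0.0114167.
Payoff takes n = ⌈−ln(1 − rB₀/P)/ln(1+r)⌉ = ⌈38.740⌉ = 39 payments; the last is $22.23.
Total paid = 38·$30.00 + $22.23 = $1,162.23.
Total interest = total paid − principal = $1,162.23 − $935.00 = $227.23.

$227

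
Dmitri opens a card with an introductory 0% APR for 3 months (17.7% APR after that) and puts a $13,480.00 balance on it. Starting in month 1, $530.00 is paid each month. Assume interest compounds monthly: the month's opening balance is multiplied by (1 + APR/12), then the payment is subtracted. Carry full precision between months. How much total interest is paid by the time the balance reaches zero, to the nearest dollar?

$2,656

Promo months 1–3 at r₀ = 0%/12 = 0; months 4+ at r₁ = 17.7%/12 = 0.01475.
After month 3 (no interest yet): B = $13,480.00 − 3·$530.00 = $11,890.00.
Then at r₁ with $530.00/mo: n₂ = −ln(1 − r₁·B/P)/ln(1+r₁) ≈ 27.44 → 28 more payments.
Total paid = 30·$530.00 + $235.57 = $16,135.57; interest = $16,135.57 − $13,480.00 = $2,655.57.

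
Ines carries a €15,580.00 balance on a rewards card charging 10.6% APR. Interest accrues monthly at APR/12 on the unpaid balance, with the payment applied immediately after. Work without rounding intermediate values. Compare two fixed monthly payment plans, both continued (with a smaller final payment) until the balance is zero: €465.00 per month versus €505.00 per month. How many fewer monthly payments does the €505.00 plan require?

3 fewer payments

Monthly rate r = 10.6%/12 = 0.883333% = 0.00883333.
At €465.00/mo: n = ⌈−ln(1 − rB₀/P)/ln(1+r)⌉ = 40 payments (last €419.93); total interest = total paid − €15,580.00 = €2,974.93.
At €505.00/mo: 37 payments (last €90.31); total interest €2,690.31.
Payments saved = 40 − 37 = 3.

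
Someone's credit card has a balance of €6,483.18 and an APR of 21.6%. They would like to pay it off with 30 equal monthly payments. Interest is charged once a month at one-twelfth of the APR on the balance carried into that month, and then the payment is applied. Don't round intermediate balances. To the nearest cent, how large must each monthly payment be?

€281.57

Monthly rate r = 21.6%/12 = 1.8% = 0.018.
Level-payment amortization: P = B₀·r / (1 − (1+r)^(−n)) = 6483.18·0.018 / (1 − 1.018^(−30)).
Denominator 1 − (1+r)^(−30) = 0.414446394.
P = 116.697 / 0.414446394 ≈ 281.57.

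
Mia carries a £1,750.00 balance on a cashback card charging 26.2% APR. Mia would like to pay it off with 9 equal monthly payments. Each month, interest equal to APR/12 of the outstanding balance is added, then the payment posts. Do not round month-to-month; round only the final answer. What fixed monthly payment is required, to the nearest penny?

£216.28

Monthly rate r = 26.2%/12 = 2.18333% = 0.0218333.
Level-payment amortization: P = B₀·r / (1 − (1+r)^(−n)) = 1750.00·0.0218333 / (1 − 1.02183^(−9)).
Denominator 1 − (1+r)^(−9) = 0.176659634.
P = 38.2083 / 0.176659634 ≈ 216.28.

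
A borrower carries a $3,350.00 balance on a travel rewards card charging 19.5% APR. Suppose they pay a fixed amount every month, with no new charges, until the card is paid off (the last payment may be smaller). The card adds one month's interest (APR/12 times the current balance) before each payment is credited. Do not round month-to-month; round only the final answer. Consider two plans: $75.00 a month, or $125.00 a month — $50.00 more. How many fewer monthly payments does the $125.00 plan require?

Monthly rate r = 19.5%/12 = 1.625% = 0.01625.
At $75.00/mo: n = ⌈−ln(1 − rB₀/P)/ln(1+r)⌉ = 81 payments (last $20.91); total interest = total paid − $3,350.00 = $2,670.91.
At $125.00/mo: 36 payments (last $59.47); total interest $1,084.47.
Payments saved = 81 − 36 = 45.

45 fewer payments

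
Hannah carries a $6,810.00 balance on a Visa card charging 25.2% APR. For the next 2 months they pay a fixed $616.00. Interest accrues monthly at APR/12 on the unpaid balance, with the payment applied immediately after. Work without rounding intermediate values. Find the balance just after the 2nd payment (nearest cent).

Monthly rate r = 25.2%/12 = 2.1% = 0.021.
Each month: B ← B·(1+r) − $616.00.
Month 1: interest $143.01; balance after payment $6,337.01.
Month 2: interest $133.08; balance after payment $5,854.09.

$5,854.09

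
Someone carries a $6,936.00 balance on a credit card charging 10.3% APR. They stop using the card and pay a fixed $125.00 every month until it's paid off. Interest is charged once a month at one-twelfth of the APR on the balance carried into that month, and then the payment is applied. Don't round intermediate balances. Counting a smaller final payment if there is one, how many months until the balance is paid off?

Monthly rate r = 10.3%/12 = 0.858333% = 0.00858333.
Recurrence: B ← B·(1+r) − $125.00.
Month 1: interest $59.53; balance after payment $6,870.53.
Month 2: interest $58.97; balance after payment $6,804.51.
Closed form: n = −ln(1 − rB₀/P)/ln(1+r) = −ln(0.52373)/ln(1.00858) ≈ 75.676, so the balance reaches zero during payment 76.

76 months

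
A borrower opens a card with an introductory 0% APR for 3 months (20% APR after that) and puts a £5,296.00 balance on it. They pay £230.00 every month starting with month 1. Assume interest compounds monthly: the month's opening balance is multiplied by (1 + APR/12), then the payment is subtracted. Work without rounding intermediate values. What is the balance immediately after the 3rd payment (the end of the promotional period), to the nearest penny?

Promo months 1–3 at r₀ = 0%/12 = 0; months 4+ at r₁ = 20%/12 = 0.0166667.
After month 3 (no interest yet): B = £5,296.00 − 3·£230.00 = £4,606.00.

£4,606.00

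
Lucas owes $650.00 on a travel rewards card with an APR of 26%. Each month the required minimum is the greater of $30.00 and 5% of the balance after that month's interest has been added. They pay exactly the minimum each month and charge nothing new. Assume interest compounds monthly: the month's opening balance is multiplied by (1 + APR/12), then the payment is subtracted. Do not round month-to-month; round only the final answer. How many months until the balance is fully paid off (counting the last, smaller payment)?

Monthly rate r = 26%/12 = 2.16667% = 0.0216667.
While 5% of the post-interest balance exceeds $30.00, each month B ← (B·(1+r))·(1 − 0.05), i.e. B shrinks by the factor (1+r)·0.95 = 0.97058.
This holds for months 1–4. Entering month 5 the balance is $576.83; 5% of the post-interest balance is now below $30.00, so the flat $30.00 minimum applies from here.
From month 5 a fixed $30.00 at rate r clears $576.83 in 26 more payments. Total: 4 + 26 = 30 months.

30 months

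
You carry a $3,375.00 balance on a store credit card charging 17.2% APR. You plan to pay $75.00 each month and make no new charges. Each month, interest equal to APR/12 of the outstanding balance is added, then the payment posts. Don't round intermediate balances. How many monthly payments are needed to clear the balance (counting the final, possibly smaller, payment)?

Monthly rate r = 17.2%/12 = 1.43333% = 0.0143333.
Recurrence: B ← B·(1+r) − $75.00.
Month 1: interest $48.38; balance after payment $3,348.38.
Month 2: interest $47.99; balance after payment $3,321.37.
Closed form: n = −ln(1 − rB₀/P)/ln(1+r) = −ln(0.355)/ln(1.01433) ≈ 72.770, so the balance reaches zero during payment 73.

73 months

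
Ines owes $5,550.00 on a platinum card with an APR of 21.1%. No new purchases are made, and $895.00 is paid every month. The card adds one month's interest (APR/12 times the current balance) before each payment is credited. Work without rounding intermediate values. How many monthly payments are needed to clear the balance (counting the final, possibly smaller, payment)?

Monthly rate r = 21.1%/12 = 1.75833% = 0.0175833.
Recurrence: B ← B·(1+r) − $895.00.
Month 1: interest $97.59; balance after payment $4,752.59.
Month 2: interest $83.57; balance after payment $3,941.15.
Closed form: n = −ln(1 − rB₀/P)/ln(1+r) = −ln(0.89096)/ln(1.01758) ≈ 6.624, so the balance reaches zero during payment 7.

7 payments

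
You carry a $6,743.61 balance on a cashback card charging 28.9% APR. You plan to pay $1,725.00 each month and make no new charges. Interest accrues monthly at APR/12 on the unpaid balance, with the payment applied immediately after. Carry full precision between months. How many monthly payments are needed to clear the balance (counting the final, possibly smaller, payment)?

Monthly rate r = 28.9%/12 = 2.40833% = 0.0240833.
Recurrence: B ← B·(1+r) − $1,725.00.
Month 1: interest $162.41; balance after payment $5,181.02.
Month 2: interest $124.78; balance after payment $3,580.79.
Month 3: interest $86.24; balance after payment $1,942.03.
Month 4: interest $46.77; balance after payment $263.80.
Month 5: interest $6.35; balance after payment $0.00.

5 payments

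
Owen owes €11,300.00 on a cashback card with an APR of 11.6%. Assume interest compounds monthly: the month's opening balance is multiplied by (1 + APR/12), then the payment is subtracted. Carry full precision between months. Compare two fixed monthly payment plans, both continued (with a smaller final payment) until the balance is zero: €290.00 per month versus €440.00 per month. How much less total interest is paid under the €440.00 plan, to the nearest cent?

€1,196.78

Monthly rate r = 11.6%/12 = 0.966667% = 0.00966667.
At €290.00/mo: n = ⌈−ln(1 − rB₀/P)/ln(1+r)⌉ = 50 payments (last €38.80); total interest = total paid − €11,300.00 = €2,948.80.
At €440.00/mo: 30 payments (last €292.02); total interest €1,752.02.
Interest saved = €2,948.80 − €1,752.02 = €1,196.78.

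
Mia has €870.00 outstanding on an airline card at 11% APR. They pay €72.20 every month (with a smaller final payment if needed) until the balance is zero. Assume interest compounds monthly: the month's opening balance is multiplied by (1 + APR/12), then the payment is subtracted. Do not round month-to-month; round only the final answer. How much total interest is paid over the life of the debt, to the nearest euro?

Monthly rate r = 11%/12 = 0.916667% = 0.00916667.
Payoff takes n = ⌈−ln(1 − rB₀/P)/ln(1+r)⌉ = ⌈12.827⌉ = 13 payments; the last is €59.77.
Total paid = 12·€72.20 + €59.77 = €926.17.
Total interest = total paid − principal = €926.17 − €870.00 = €56.17.

€56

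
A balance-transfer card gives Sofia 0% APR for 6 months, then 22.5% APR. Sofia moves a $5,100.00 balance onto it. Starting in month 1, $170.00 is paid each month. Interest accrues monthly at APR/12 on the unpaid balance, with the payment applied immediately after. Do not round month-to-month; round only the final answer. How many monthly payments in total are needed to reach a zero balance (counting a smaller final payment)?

Promo months 1–6 at r₀ = 0%/12 = 0; months 7+ at r₁ = 22.5%/12 = 0.01875.
After month 6 (no interest yet): B = $5,100.00 − 6·$170.00 = $4,080.00.
Then at r₁ with $170.00/mo: n₂ = −ln(1 − r₁·B/P)/ln(1+r₁) ≈ 32.18 → 33 more payments.

39 months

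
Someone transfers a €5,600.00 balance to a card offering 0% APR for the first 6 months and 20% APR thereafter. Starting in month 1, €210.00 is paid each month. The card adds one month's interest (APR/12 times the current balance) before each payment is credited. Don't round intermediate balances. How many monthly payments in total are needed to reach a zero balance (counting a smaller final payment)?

32 payments

Promo months 1–6 at r₀ = 0%/12 = 0; months 7+ at r₁ = 20%/12 = 0.0166667.
After month 6 (no interest yet): B = €5,600.00 − 6·€210.00 = €4,340.00.
Then at r₁ with €210.00/mo: n₂ = −ln(1 − r₁·B/P)/ln(1+r₁) ≈ 25.55 → 26 more payments.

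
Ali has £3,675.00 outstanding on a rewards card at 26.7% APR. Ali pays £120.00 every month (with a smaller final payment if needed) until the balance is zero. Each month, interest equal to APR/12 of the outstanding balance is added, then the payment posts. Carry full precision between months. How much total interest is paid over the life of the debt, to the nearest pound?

Monthly rate r = 26.7%/12 = 2.225% = 0.02225.
Payoff takes n = ⌈−ln(1 − rB₀/P)/ln(1+r)⌉ = ⌈51.978⌉ = 52 payments; the last is £117.42.
Total paid = 51·£120.00 + £117.42 = £6,237.42.
Total interest = total paid − principal = £6,237.42 − £3,675.00 = £2,562.42.

£2,562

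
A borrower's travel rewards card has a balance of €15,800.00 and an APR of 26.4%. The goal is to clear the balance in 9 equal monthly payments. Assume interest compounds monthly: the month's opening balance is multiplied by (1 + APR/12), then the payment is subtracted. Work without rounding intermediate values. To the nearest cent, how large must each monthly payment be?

€1,954.27

Monthly rate r = 26.4%/12 = 2.2% = 0.022.
Level-payment amortization: P = B₀·r / (1 − (1+r)^(−n)) = 15800.00·0.022 / (1 − 1.022^(−9)).
Denominator 1 − (1+r)^(−9) = 0.177867271.
P = 347.6 / 0.177867271 ≈ 1954.27.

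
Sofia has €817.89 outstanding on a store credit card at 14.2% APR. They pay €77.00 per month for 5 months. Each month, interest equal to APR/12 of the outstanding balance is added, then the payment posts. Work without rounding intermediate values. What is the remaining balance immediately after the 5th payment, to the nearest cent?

€473.22

Monthly rate r = 14.2%/12 = 1.18333% = 0.0118333.
Each month: B ← B·(1+r) − €77.00.
Month 1: interest €9.68; balance after payment €750.57.
Month 2: interest €8.88; balance after payment €682.45.
Month 3: interest €8.08; balance after payment €613.53.
Month 4: interest €7.26; balance after payment €543.79.
Month 5: interest €6.43; balance after payment €473.22.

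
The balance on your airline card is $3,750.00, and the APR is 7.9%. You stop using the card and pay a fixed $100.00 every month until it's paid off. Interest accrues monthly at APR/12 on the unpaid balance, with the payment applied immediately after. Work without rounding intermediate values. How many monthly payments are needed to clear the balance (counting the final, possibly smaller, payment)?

44 months

Monthly rate r = 7.9%/12 = 0.658333% = 0.00658333.
Recurrence: B ← B·(1+r) − $100.00.
Month 1: interest $24.69; balance after payment $3,674.69.
Month 2: interest $24.19; balance after payment $3,598.88.
Closed form: n = −ln(1 − rB₀/P)/ln(1+r) = −ln(0.75313)/ln(1.00658) ≈ 43.209, so the balance reaches zero during payment 44.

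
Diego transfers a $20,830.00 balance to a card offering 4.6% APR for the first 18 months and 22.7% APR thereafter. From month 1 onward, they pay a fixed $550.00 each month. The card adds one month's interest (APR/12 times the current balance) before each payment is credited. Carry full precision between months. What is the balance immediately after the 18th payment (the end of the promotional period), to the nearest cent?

Promo months 1–18 at r₀ = 4.6%/12 = 0.00383333; months 19+ at r₁ = 22.7%/12 = 0.0189167.
After month 18: iterate B ← B·(1+r₀) − $550.00 for 18 months → $12,085.81.

$12,085.81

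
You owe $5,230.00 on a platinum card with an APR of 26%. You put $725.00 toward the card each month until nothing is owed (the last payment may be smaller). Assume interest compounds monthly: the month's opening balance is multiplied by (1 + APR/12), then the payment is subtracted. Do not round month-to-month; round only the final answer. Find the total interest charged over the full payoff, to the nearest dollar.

Monthly rate r = 26%/12 = 2.16667% = 0.0216667.
Payoff takes n = ⌈−ln(1 − rB₀/P)/ln(1+r)⌉ = ⌈7.929⌉ = 8 payments; the last is $673.92.
Total paid = 7·$725.00 + $673.92 = $5,748.92.
Total interest = total paid − principal = $5,748.92 − $5,230.00 = $518.92.

$519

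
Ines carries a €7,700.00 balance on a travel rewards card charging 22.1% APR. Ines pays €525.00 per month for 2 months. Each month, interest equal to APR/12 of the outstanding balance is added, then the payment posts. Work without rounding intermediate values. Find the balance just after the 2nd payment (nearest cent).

€6,926.56

Monthly rate r = 22.1%/12 = 1.84167% = 0.0184167.
Each month: B ← B·(1+r) − €525.00.
Month 1: interest €141.81; balance after payment €7,316.81.
Month 2: interest €134.75; balance after payment €6,926.56.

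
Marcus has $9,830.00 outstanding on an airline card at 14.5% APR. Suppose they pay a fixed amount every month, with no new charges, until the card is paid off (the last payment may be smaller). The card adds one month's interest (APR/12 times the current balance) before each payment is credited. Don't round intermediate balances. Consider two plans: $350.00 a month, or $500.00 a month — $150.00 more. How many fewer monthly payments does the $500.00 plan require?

12 fewer payments

Monthly rate r = 14.5%/12 = 1.20833% = 0.0120833.
At $350.00/mo: n = ⌈−ln(1 − rB₀/P)/ln(1+r)⌉ = 35 payments (last $180.87); total interest = total paid − $9,830.00 = $2,250.87.
At $500.00/mo: 23 payments (last $291.68); total interest $1,461.68.
Payments saved = 35 − 23 = 12.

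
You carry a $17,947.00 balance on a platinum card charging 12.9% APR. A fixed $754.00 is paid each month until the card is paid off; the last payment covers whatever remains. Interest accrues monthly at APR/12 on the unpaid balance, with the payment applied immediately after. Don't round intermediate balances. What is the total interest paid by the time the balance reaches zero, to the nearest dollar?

$2,895

Monthly rate r = 12.9%/12 = 1.075% = 0.01075.
Payoff takes n = ⌈−ln(1 − rB₀/P)/ln(1+r)⌉ = ⌈27.640⌉ = 28 payments; the last is $483.69.
Total paid = 27·$754.00 + $483.69 = $20,841.69.
Total interest = total paid − principal = $20,841.69 − $17,947.00 = $2,894.69.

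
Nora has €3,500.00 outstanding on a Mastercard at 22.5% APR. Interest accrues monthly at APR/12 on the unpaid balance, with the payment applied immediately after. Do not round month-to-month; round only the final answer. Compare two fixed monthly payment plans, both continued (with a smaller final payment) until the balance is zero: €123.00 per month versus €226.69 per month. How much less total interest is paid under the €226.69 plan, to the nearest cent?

Monthly rate r = 22.5%/12 = 1.875% = 0.01875.
At €123.00/mo: n = ⌈−ln(1 − rB₀/P)/ln(1+r)⌉ = 42 payments (last €6.30); total interest = total paid − €3,500.00 = €1,549.30.
At €226.69/mo: 19 payments (last €90.81); total interest €671.23.
Interest saved = €1,549.30 − €671.23 = €878.07.

€878.07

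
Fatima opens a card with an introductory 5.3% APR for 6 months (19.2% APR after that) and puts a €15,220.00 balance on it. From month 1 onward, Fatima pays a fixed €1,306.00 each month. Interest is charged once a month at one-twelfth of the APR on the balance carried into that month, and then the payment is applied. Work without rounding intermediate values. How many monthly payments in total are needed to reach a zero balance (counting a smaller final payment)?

Promo months 1–6 at r₀ = 5.3%/12 = 0.00441667; months 7+ at r₁ = 19.2%/12 = 0.016.
After month 6: iterate B ← B·(1+r₀) − €1,306.00 for 6 months → €7,704.78.
Then at r₁ with €1,306.00/mo: n₂ = −ln(1 − r₁·B/P)/ln(1+r₁) ≈ 6.25 → 7 more payments.

13 months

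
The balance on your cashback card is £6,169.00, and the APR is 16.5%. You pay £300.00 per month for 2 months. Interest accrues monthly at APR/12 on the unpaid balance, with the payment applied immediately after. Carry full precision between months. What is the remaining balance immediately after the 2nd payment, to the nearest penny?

£5,735.69

Monthly rate r = 16.5%/12 = 1.375% = 0.01375.
Each month: B ← B·(1+r) − £300.00.
Month 1: interest £84.82; balance after payment £5,953.82.
Month 2: interest £81.87; balance after payment £5,735.69.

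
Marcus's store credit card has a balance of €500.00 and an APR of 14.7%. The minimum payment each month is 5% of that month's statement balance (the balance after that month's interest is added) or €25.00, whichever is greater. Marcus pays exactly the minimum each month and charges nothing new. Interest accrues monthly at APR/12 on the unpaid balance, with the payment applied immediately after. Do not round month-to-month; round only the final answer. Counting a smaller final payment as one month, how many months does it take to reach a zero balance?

24 months

Monthly rate r = 14.7%/12 = 1.225% = 0.01225.
While 5% of the post-interest balance exceeds €25.00, each month B ← (B·(1+r))·(1 − 0.05), i.e. B shrinks by the factor (1+r)·0.95 = 0.96164.
This holds for months 1–1. Entering month 2 the balance is €480.82; 5% of the post-interest balance is now below €25.00, so the flat €25.00 minimum applies from here.
From month 2 a fixed €25.00 at rate r clears €480.82 in 23 more payments. Total: 1 + 23 = 24 months.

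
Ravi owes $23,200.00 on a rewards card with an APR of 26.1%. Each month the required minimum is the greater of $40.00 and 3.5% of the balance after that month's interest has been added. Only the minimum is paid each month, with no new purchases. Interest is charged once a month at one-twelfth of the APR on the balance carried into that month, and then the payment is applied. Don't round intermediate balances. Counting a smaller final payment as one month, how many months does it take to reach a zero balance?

259 months

Monthly rate r = 26.1%/12 = 2.175% = 0.02175.
While 3.5% of the post-interest balance exceeds $40.00, each month B ← (B·(1+r))·(1 − 0.035), i.e. B shrinks by the factor (1+r)·0.965 = 0.98599.
This holds for months 1–215. Entering month 216 the balance is $1,116.76; 3.5% of the post-interest balance is now below $40.00, so the flat $40.00 minimum applies from here.
From month 216 a fixed $40.00 at rate r clears $1,116.76 in 44 more payments. Total: 215 + 44 = 259 months.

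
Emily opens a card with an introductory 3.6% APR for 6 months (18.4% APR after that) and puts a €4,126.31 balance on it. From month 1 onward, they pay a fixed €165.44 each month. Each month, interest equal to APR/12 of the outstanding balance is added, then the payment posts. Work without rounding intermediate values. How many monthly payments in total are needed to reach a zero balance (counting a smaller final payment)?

30 payments

Promo months 1–6 at r₀ = 3.6%/12 = 0.003; months 7+ at r₁ = 18.4%/12 = 0.0153333.
After month 6: iterate B ← B·(1+r₀) − €165.44 for 6 months → €3,201.03.
Then at r₁ with €165.44/mo: n₂ = −ln(1 − r₁·B/P)/ln(1+r₁) ≈ 23.13 → 24 more payments.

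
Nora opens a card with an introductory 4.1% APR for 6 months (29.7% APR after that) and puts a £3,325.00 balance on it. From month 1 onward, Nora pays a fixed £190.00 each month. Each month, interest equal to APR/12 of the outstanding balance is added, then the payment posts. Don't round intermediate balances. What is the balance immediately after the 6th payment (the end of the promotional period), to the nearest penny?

£2,243.97

Promo months 1–6 at r₀ = 4.1%/12 = 0.00341667; months 7+ at r₁ = 29.7%/12 = 0.02475.
After month 6: iterate B ← B·(1+r₀) − £190.00 for 6 months → £2,243.97.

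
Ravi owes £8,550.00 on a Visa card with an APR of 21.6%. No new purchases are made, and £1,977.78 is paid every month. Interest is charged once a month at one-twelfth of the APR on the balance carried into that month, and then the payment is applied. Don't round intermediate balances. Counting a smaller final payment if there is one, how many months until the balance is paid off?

5 payments

Monthly rate r = 21.6%/12 = 1.8% = 0.018.
Recurrence: B ← B·(1+r) − £1,977.78.
Month 1: interest £153.90; balance after payment £6,726.12.
Month 2: interest £121.07; balance after payment £4,869.41.
Month 3: interest £87.65; balance after payment £2,979.28.
Month 4: interest £53.63; balance after payment £1,055.13.
Month 5: interest £18.99; balance after payment £0.00.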